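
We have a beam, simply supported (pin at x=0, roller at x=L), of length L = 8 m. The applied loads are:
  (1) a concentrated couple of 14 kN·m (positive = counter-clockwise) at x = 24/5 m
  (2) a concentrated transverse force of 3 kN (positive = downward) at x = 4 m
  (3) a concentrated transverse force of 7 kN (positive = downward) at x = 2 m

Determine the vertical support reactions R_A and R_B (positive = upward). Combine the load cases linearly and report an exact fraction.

R_A = 17/2 kN, R_B = 3/2 kN

Load 1 — applied couple M₀=14 kN·m at a=24/5 m (b=L-a=16/5):
  R_A = M₀/L = 14/8 = 7/4 kN
  R_B = -M₀/L = -14/8 = -7/4 kN
Load 2 — point force P=3 kN at a=4 m (b=L-a=4):
  R_A = Pb/L = 3·4/8 = 3/2 kN
  R_B = Pa/L = 3·4/8 = 3/2 kN
Load 3 — point force P=7 kN at a=2 m (b=L-a=6):
  R_A = Pb/L = 7·6/8 = 21/4 kN
  R_B = Pa/L = 7·2/8 = 7/4 kN
Superposition: R_A = 17/2 kN, R_B = 3/2 kN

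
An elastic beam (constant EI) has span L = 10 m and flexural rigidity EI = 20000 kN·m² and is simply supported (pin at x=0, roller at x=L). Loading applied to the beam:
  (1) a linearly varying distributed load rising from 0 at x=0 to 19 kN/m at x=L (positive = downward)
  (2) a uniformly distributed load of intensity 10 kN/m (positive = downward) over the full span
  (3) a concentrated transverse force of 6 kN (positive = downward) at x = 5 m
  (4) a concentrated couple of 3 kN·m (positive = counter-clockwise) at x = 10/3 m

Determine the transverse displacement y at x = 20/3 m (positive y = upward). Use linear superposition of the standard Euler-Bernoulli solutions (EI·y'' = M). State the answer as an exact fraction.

y(20/3) = -13627/116640 m

Load 1 — triangular load w₀=19 kN/m (0→w₀ over full span):
  y_1 = -w₀x(7L⁴-10L²x²+3x⁴)/(360LEI) = -19·(20/3)·(7·10⁴-10·10²·(20/3)²+3·(20/3)⁴)/(360·10·20000) = -323/5832 m
Load 2 — uniform load w=10 kN/m over full span:
  y_2 = -wx(L³-2Lx²+x³)/(24EI) = -10·(20/3)·(10³-2·10·(20/3)²+(20/3)³)/(24·20000) = -55/972 m
Load 3 — point force P=6 kN at a=5 m (b=L-a=5):
  y_3 = -Pa(L-x)(2Lx-a²-x²)/(6LEI)  [x>a] = -6·5·(10-(20/3))·(2·10·(20/3)-5²-(20/3)²)/(6·10·20000) = -23/4320 m
Load 4 — applied couple M₀=3 kN·m at a=10/3 m (b=L-a=20/3):
  y_4 = (M₀x³/(6L)-M₀(x-a)²/2+C₁x)/EI  [x>a] with C₁=M₀(3b²-L²)/(6L)=5/3 = (3·(20/3)³/(6·10)-3·((20/3)-(10/3))²/2+(5/3)·(20/3))/20000 = 1/2160 m
Superposition: y = Σ y_i = -13627/116640 m ≈ -0.116830 m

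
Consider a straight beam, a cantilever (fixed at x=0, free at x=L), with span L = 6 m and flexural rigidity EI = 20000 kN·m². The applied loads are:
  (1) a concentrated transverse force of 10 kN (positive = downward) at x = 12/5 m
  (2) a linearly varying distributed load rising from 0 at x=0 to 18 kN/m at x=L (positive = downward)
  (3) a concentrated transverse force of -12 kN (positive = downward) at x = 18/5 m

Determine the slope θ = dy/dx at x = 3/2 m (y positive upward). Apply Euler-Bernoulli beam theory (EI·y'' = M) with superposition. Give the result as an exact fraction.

Load 1 — point force P=10 kN at a=12/5 m (b=L-a=18/5):
  θ_1 = -Px(2a-x)/(2EI)  [x≤a] = -10·(3/2)·(2·(12/5)-(3/2))/(2·20000) = -99/80000 rad
Load 2 — triangular load w₀=18 kN/m (0→w₀ over full span):
  θ_2 = (w₀Lx²/4-w₀L²x/3-w₀x⁴/(24L))/EI = (18·6·(3/2)²/4-18·6²·(3/2)/3-18·(3/2)⁴/(24·6))/20000 = -33777/2560000 rad
Load 3 — point force P=-12 kN at a=18/5 m (b=L-a=12/5):
  θ_3 = -Px(2a-x)/(2EI)  [x≤a] = -(-12)·(3/2)·(2·(18/5)-(3/2))/(2·20000) = 513/200000 rad
Superposition: θ = Σ θ_i = -151893/12800000 rad ≈ -0.011867 rad

θ(3/2) = -151893/12800000 rad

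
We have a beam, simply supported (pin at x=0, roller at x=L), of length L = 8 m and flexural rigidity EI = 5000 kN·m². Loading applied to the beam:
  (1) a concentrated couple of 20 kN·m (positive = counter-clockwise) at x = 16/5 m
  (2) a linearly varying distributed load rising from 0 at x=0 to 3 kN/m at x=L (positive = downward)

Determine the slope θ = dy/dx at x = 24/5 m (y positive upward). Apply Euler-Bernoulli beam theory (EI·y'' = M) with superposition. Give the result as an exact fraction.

θ(24/5) = 1606/1171875 rad

Load 1 — applied couple M₀=20 kN·m at a=16/5 m (b=L-a=24/5):
  θ_1 = (M₀x²/(2L)-M₀(x-a)+C₁)/EI  [x>a] with C₁=M₀(3b²-L²)/(6L)=32/15 = (20·(24/5)²/(2·8)-20·((24/5)-(16/5))+(32/15))/5000 = -2/9375 rad
Load 2 — triangular load w₀=3 kN/m (0→w₀ over full span):
  θ_2 = -w₀(7L⁴-30L²x²+15x⁴)/(360LEI) = -3·(7·8⁴-30·8²·(24/5)²+15·(24/5)⁴)/(360·8·5000) = 1856/1171875 rad
Superposition: θ = Σ θ_i = 1606/1171875 rad ≈ 0.001370 rad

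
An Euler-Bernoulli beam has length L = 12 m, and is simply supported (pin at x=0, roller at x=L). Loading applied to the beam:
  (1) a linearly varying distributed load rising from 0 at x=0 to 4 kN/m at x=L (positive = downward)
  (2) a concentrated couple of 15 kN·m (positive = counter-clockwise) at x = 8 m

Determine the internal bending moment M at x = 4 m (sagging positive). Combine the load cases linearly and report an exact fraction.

M(4) = 301/9 kN·m

Load 1 — triangular load w₀=4 kN/m (0→w₀ over full span):
  M_1 = w₀Lx/6 - w₀x³/(6L) = 4·12·4/6 - 4·4³/(6·12) = 256/9 kN·m
Load 2 — applied couple M₀=15 kN·m at a=8 m (b=L-a=4):
  M_2 = M₀x/L  [x≤a] = 15·4/12 = 5 kN·m
Superposition: M = Σ M_i = 301/9 kN·m ≈ 33.444444 kN·m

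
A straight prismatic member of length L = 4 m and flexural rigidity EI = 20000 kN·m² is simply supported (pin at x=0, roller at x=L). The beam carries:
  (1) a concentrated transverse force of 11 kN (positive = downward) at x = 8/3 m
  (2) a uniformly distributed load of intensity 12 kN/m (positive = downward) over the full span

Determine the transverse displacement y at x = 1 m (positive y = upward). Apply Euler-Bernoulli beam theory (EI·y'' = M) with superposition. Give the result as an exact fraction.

y(1) = -2963/1620000 m

Load 1 — point force P=11 kN at a=8/3 m (b=L-a=4/3):
  y_1 = -Pbx(L²-b²-x²)/(6LEI)  [x≤a] = -11·(4/3)·1·(4²-(4/3)²-1²)/(6·4·20000) = -1309/3240000 m
Load 2 — uniform load w=12 kN/m over full span:
  y_2 = -wx(L³-2Lx²+x³)/(24EI) = -12·1·(4³-2·4·1²+1³)/(24·20000) = -57/40000 m
Superposition: y = Σ y_i = -2963/1620000 m ≈ -0.001829 m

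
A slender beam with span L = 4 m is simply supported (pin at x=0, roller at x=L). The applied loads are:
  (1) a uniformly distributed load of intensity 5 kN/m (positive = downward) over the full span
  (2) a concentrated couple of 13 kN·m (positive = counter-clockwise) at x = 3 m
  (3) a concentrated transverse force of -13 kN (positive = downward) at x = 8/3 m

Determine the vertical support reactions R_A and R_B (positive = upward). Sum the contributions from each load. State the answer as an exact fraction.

Load 1 — uniform load w=5 kN/m over full span:
  R_A = wL/2 = 5·4/2 = 10 kN
  R_B = wL/2 = 5·4/2 = 10 kN
Load 2 — applied couple M₀=13 kN·m at a=3 m (b=L-a=1):
  R_A = M₀/L = 13/4 kN
  R_B = -M₀/L = -13/4 kN
Load 3 — point force P=-13 kN at a=8/3 m (b=L-a=4/3):
  R_A = Pb/L = (-13)·(4/3)/4 = -13/3 kN
  R_B = Pa/L = (-13)·(8/3)/4 = -26/3 kN
Superposition: R_A = 107/12 kN, R_B = -23/12 kN

R_A = 107/12 kN, R_B = -23/12 kN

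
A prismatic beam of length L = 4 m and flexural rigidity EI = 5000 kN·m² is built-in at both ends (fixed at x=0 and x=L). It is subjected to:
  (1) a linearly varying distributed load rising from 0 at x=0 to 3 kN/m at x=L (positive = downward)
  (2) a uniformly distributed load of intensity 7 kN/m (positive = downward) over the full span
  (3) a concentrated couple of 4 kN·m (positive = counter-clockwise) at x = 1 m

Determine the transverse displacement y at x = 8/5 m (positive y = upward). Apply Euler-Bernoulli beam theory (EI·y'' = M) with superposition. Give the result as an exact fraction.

Load 1 — triangular load w₀=3 kN/m (0→w₀ over full span):
  y_1 = -w₀x²(L-x)²(x+2L)/(120LEI) = -3·(8/5)²·(4-(8/5))²·((8/5)+2·4)/(120·4·5000) = -1728/9765625 m
Load 2 — uniform load w=7 kN/m over full span:
  y_2 = -wx²(L-x)²/(24EI) = -7·(8/5)²·(4-(8/5))²/(24·5000) = -336/390625 m
Load 3 — applied couple M₀=4 kN·m at a=1 m (b=L-a=3):
  y_3 = (R_Ax³/6 - M_Ax²/2 - M₀(x-a)²/2)/EI  [x>a] with R_A=9/8, M_A=-3/4 = ((9/8)·(8/5)³/6 - (-3/4)·(8/5)²/2 - 4·((8/5)-1)²/2)/5000 = 63/312500 m
Superposition: y = Σ y_i = -32637/39062500 m ≈ -0.000836 m

y(8/5) = -32637/39062500 m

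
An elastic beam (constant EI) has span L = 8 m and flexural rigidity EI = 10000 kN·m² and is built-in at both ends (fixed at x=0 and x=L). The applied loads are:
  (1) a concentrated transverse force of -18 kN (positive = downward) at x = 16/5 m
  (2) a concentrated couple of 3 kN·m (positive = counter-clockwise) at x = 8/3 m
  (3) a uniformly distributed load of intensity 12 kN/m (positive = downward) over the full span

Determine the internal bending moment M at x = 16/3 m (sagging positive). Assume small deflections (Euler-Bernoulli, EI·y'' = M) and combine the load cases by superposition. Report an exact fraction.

M(16/3) = 2241/125 kN·m

Load 1 — point force P=-18 kN at a=16/5 m (b=L-a=24/5):
  M_1 = Pa²(a+3b)(L-x)/L³ - Pa²b/L²  [x>a] = (-18)·(16/5)²·((16/5)+3·(24/5))·(8-(16/3))/8³ - (-18)·(16/5)²·(24/5)/8² = -384/125 kN·m
Load 2 — applied couple M₀=3 kN·m at a=8/3 m (b=L-a=16/3):
  M_2 = R_Ax - M_A - M₀  [x>a] with R_A=1/2, M_A=0 = (1/2)·(16/3) - 0 - 3 = -1/3 kN·m
Load 3 — uniform load w=12 kN/m over full span:
  M_3 = wLx/2 - wL²/12 - wx²/2 = 12·8·(16/3)/2 - 12·8²/12 - 12·(16/3)²/2 = 64/3 kN·m
Superposition: M = Σ M_i = 2241/125 kN·m ≈ 17.928000 kN·m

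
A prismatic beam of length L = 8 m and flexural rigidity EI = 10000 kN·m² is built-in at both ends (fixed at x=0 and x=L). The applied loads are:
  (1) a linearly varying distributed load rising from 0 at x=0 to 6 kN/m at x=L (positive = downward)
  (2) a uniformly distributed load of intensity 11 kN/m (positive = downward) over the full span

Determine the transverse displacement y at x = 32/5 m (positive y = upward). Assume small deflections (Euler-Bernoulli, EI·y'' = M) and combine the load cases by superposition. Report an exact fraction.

Load 1 — triangular load w₀=6 kN/m (0→w₀ over full span):
  y_1 = -w₀x²(L-x)²(x+2L)/(120LEI) = -6·(32/5)²·(8-(32/5))²·((32/5)+2·8)/(120·8·10000) = -14336/9765625 m
Load 2 — uniform load w=11 kN/m over full span:
  y_2 = -wx²(L-x)²/(24EI) = -11·(32/5)²·(8-(32/5))²/(24·10000) = -5632/1171875 m
Superposition: y = Σ y_i = -183808/29296875 m ≈ -0.006274 m

y(32/5) = -183808/29296875 m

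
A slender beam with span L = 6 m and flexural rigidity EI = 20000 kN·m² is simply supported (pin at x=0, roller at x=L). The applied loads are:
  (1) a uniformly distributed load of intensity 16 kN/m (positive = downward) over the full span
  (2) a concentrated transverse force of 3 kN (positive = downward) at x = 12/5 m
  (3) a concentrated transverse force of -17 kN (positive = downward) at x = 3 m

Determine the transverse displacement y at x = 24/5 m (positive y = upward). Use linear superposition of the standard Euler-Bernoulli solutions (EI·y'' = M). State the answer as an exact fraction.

Load 1 — uniform load w=16 kN/m over full span:
  y_1 = -wx(L³-2Lx²+x³)/(24EI) = -16·(24/5)·(6³-2·6·(24/5)²+(24/5)³)/(24·20000) = -3132/390625 m
Load 2 — point force P=3 kN at a=12/5 m (b=L-a=18/5):
  y_2 = -Pa(L-x)(2Lx-a²-x²)/(6LEI)  [x>a] = -3·(12/5)·(6-(24/5))·(2·6·(24/5)-(12/5)²-(24/5)²)/(6·6·20000) = -27/78125 m
Load 3 — point force P=-17 kN at a=3 m (b=L-a=3):
  y_3 = -Pa(L-x)(2Lx-a²-x²)/(6LEI)  [x>a] = -(-17)·3·(6-(24/5))·(2·6·(24/5)-3²-(24/5)²)/(6·6·20000) = 10863/5000000 m
Superposition: y = Σ y_i = -154773/25000000 m ≈ -0.006191 m

y(24/5) = -154773/25000000 m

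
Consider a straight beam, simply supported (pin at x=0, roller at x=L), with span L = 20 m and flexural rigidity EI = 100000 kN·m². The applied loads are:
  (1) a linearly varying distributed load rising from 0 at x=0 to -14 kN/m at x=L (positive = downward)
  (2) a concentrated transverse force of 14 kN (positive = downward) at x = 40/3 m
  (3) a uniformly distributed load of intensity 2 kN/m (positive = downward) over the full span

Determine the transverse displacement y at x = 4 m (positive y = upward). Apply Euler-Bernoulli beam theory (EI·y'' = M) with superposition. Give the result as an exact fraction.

y(4) = 296678/6328125 m

Load 1 — triangular load w₀=-14 kN/m (0→w₀ over full span):
  y_1 = -w₀x(7L⁴-10L²x²+3x⁴)/(360LEI) = -(-14)·4·(7·20⁴-10·20²·4²+3·4⁴)/(360·20·100000) = 19264/234375 m
Load 2 — point force P=14 kN at a=40/3 m (b=L-a=20/3):
  y_2 = -Pbx(L²-b²-x²)/(6LEI)  [x≤a] = -14·(20/3)·4·(20²-(20/3)²-4²)/(6·20·100000) = -2674/253125 m
Load 3 — uniform load w=2 kN/m over full span:
  y_3 = -wx(L³-2Lx²+x³)/(24EI) = -2·4·(20³-2·20·4²+4³)/(24·100000) = -232/9375 m
Superposition: y = Σ y_i = 296678/6328125 m ≈ 0.046882 m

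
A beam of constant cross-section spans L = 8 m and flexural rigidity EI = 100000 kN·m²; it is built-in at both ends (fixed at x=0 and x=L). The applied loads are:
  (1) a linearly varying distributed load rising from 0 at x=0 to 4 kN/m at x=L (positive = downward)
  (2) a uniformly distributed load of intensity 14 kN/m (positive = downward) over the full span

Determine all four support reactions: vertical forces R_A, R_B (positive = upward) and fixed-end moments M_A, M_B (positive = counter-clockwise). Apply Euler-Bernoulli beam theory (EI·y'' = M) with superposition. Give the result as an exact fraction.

Load 1 — triangular load w₀=4 kN/m (0→w₀ over full span):
  R_A = 3w₀L/20 = 3·4·8/20 = 24/5 kN
  M_A = w₀L²/30 = 4·8²/30 = 128/15 kN·m
  R_B = 7w₀L/20 = 7·4·8/20 = 56/5 kN
  M_B = -w₀L²/20 = -4·8²/20 = -64/5 kN·m
Load 2 — uniform load w=14 kN/m over full span:
  R_A = wL/2 = 14·8/2 = 56 kN
  M_A = wL²/12 = 14·8²/12 = 224/3 kN·m
  R_B = wL/2 = 14·8/2 = 56 kN
  M_B = -wL²/12 = -14·8²/12 = -224/3 kN·m
Superposition: R_A = 304/5 kN, M_A = 416/5 kN·m, R_B = 336/5 kN, M_B = -1312/15 kN·m

R_A = 304/5 kN, M_A = 416/5 kN·m, R_B = 336/5 kN, M_B = -1312/15 kN·m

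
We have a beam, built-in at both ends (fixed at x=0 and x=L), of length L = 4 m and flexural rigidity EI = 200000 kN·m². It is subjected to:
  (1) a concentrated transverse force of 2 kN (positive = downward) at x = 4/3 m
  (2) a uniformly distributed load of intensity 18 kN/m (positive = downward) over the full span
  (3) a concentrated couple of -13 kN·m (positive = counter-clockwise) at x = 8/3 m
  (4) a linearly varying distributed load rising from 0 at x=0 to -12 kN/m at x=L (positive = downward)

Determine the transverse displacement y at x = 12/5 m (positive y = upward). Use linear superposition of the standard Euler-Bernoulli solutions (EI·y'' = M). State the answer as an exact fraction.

Load 1 — point force P=2 kN at a=4/3 m (b=L-a=8/3):
  y_1 = -Pa²(L-x)²(3bL-(3b+a)(L-x))/(6L³EI)  [x>a] = -2·(4/3)²·(4-(12/5))²·(3·(8/3)·4-(3·(8/3)+(4/3))·(4-(12/5)))/(6·4³·200000) = -64/31640625 m
Load 2 — uniform load w=18 kN/m over full span:
  y_2 = -wx²(L-x)²/(24EI) = -18·(12/5)²·(4-(12/5))²/(24·200000) = -108/1953125 m
Load 3 — applied couple M₀=-13 kN·m at a=8/3 m (b=L-a=4/3):
  y_3 = (R_Ax³/6 - M_Ax²/2)/EI  [x≤a] with R_A=-13/3, M_A=-13/3 = ((-13/3)·(12/5)³/6 - (-13/3)·(12/5)²/2)/200000 = 39/3125000 m
Load 4 — triangular load w₀=-12 kN/m (0→w₀ over full span):
  y_4 = -w₀x²(L-x)²(x+2L)/(120LEI) = -(-12)·(12/5)²·(4-(12/5))²·((12/5)+2·4)/(120·4·200000) = 936/48828125 m
Superposition: y = Σ y_i = -812197/31640625000 m ≈ -0.000026 m

y(12/5) = -812197/31640625000 m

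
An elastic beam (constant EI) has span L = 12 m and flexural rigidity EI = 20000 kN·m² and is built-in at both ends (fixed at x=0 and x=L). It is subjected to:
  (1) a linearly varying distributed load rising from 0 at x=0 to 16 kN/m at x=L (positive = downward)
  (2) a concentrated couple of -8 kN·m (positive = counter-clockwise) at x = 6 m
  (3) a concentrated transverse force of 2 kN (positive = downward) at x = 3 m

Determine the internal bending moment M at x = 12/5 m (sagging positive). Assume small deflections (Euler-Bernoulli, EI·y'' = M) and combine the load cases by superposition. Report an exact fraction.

Load 1 — triangular load w₀=16 kN/m (0→w₀ over full span):
  M_1 = 3w₀Lx/20 - w₀L²/30 - w₀x³/(6L) = 3·16·12·(12/5)/20 - 16·12²/30 - 16·(12/5)³/(6·12) = -1344/125 kN·m
Load 2 — applied couple M₀=-8 kN·m at a=6 m (b=L-a=6):
  M_2 = R_Ax - M_A  [x≤a] with R_A=-1, M_A=-2 = (-1)·(12/5) - (-2) = -2/5 kN·m
Load 3 — point force P=2 kN at a=3 m (b=L-a=9):
  M_3 = Pb²(3a+b)x/L³ - Pab²/L²  [x≤a] = 2·9²·(3·3+9)·(12/5)/12³ - 2·3·9²/12² = 27/40 kN·m
Superposition: M = Σ M_i = -10477/1000 kN·m ≈ -10.477000 kN·m

M(12/5) = -10477/1000 kN·m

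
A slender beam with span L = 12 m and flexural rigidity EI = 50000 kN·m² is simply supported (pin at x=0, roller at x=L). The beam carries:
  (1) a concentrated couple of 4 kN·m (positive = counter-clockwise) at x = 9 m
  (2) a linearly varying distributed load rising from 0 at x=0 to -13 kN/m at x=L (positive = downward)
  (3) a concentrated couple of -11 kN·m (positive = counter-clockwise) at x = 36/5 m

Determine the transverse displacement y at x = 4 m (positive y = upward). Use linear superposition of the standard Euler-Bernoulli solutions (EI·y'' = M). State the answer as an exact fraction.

y(4) = 167923/5625000 m

Load 1 — applied couple M₀=4 kN·m at a=9 m (b=L-a=3):
  y_1 = (M₀x³/(6L)+C₁x)/EI  [x≤a] with C₁=M₀(3b²-L²)/(6L)=-13/2 = (4·4³/(6·12)+(-13/2)·4)/50000 = -101/225000 m
Load 2 — triangular load w₀=-13 kN/m (0→w₀ over full span):
  y_2 = -w₀x(7L⁴-10L²x²+3x⁴)/(360LEI) = -(-13)·4·(7·12⁴-10·12²·4²+3·4⁴)/(360·12·50000) = 832/28125 m
Load 3 — applied couple M₀=-11 kN·m at a=36/5 m (b=L-a=24/5):
  y_3 = (M₀x³/(6L)+C₁x)/EI  [x≤a] with C₁=M₀(3b²-L²)/(6L)=286/25 = ((-11)·4³/(6·12)+(286/25)·4)/50000 = 506/703125 m
Superposition: y = Σ y_i = 167923/5625000 m ≈ 0.029853 m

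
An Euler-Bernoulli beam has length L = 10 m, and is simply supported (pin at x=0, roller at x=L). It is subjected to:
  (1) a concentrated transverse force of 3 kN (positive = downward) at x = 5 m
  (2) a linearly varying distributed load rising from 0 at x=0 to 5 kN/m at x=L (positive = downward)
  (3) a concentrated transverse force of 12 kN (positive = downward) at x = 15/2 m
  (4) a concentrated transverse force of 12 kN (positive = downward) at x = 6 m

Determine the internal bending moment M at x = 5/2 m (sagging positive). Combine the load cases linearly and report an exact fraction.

M(5/2) = 1369/32 kN·m

Load 1 — point force P=3 kN at a=5 m (b=L-a=5):
  M_1 = Pbx/L  [x≤a] = 3·5·(5/2)/10 = 15/4 kN·m
Load 2 — triangular load w₀=5 kN/m (0→w₀ over full span):
  M_2 = w₀Lx/6 - w₀x³/(6L) = 5·10·(5/2)/6 - 5·(5/2)³/(6·10) = 625/32 kN·m
Load 3 — point force P=12 kN at a=15/2 m (b=L-a=5/2):
  M_3 = Pbx/L  [x≤a] = 12·(5/2)·(5/2)/10 = 15/2 kN·m
Load 4 — point force P=12 kN at a=6 m (b=L-a=4):
  M_4 = Pbx/L  [x≤a] = 12·4·(5/2)/10 = 12 kN·m
Superposition: M = Σ M_i = 1369/32 kN·m ≈ 42.781250 kN·m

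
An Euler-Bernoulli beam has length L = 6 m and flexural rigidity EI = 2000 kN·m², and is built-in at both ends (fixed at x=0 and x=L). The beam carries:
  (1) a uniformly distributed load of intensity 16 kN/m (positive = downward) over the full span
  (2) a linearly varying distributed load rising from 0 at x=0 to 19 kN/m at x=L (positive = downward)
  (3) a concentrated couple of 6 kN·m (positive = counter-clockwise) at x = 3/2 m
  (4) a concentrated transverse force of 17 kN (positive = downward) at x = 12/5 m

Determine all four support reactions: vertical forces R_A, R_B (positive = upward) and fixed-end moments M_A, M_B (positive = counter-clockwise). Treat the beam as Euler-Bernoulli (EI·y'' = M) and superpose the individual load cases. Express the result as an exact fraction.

Load 1 — uniform load w=16 kN/m over full span:
  R_A = wL/2 = 16·6/2 = 48 kN
  M_A = wL²/12 = 16·6²/12 = 48 kN·m
  R_B = wL/2 = 16·6/2 = 48 kN
  M_B = -wL²/12 = -16·6²/12 = -48 kN·m
Load 2 — triangular load w₀=19 kN/m (0→w₀ over full span):
  R_A = 3w₀L/20 = 3·19·6/20 = 171/10 kN
  M_A = w₀L²/30 = 19·6²/30 = 114/5 kN·m
  R_B = 7w₀L/20 = 7·19·6/20 = 399/10 kN
  M_B = -w₀L²/20 = -19·6²/20 = -171/5 kN·m
Load 3 — applied couple M₀=6 kN·m at a=3/2 m (b=L-a=9/2):
  R_A = 6M₀ab/L³ = 6·6·(3/2)·(9/2)/6³ = 9/8 kN
  M_A = M₀b(2a-b)/L² = 6·(9/2)·(2·(3/2)-(9/2))/6² = -9/8 kN·m
  R_B = -6M₀ab/L³ = -6·6·(3/2)·(9/2)/6³ = -9/8 kN
  M_B = M₀a(2b-a)/L² = 6·(3/2)·(2·(9/2)-(3/2))/6² = 15/8 kN·m
Load 4 — point force P=17 kN at a=12/5 m (b=L-a=18/5):
  R_A = Pb²(3a+b)/L³ = 17·(18/5)²·(3·(12/5)+(18/5))/6³ = 1377/125 kN
  M_A = Pab²/L² = 17·(12/5)·(18/5)²/6² = 1836/125 kN·m
  R_B = Pa²(a+3b)/L³ = 17·(12/5)²·((12/5)+3·(18/5))/6³ = 748/125 kN
  M_B = -Pa²b/L² = -17·(12/5)²·(18/5)/6² = -1224/125 kN·m
Superposition: R_A = 77241/1000 kN, M_A = 84363/1000 kN·m, R_B = 92759/1000 kN, M_B = -90117/1000 kN·m

R_A = 77241/1000 kN, M_A = 84363/1000 kN·m, R_B = 92759/1000 kN, M_B = -90117/1000 kN·m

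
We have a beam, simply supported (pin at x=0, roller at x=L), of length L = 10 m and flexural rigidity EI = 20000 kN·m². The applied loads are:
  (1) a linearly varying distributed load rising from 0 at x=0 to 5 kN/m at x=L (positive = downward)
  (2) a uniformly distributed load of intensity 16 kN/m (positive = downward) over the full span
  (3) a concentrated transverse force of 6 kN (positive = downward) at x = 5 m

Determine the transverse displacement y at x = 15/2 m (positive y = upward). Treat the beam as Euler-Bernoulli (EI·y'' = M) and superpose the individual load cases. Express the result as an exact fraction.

y(15/2) = -22271/245760 m

Load 1 — triangular load w₀=5 kN/m (0→w₀ over full span):
  y_1 = -w₀x(7L⁴-10L²x²+3x⁴)/(360LEI) = -5·(15/2)·(7·10⁴-10·10²·(15/2)²+3·(15/2)⁴)/(360·10·20000) = -595/49152 m
Load 2 — uniform load w=16 kN/m over full span:
  y_2 = -wx(L³-2Lx²+x³)/(24EI) = -16·(15/2)·(10³-2·10·(15/2)²+(15/2)³)/(24·20000) = -19/256 m
Load 3 — point force P=6 kN at a=5 m (b=L-a=5):
  y_3 = -Pa(L-x)(2Lx-a²-x²)/(6LEI)  [x>a] = -6·5·(10-(15/2))·(2·10·(15/2)-5²-(15/2)²)/(6·10·20000) = -11/2560 m
Superposition: y = Σ y_i = -22271/245760 m ≈ -0.090621 m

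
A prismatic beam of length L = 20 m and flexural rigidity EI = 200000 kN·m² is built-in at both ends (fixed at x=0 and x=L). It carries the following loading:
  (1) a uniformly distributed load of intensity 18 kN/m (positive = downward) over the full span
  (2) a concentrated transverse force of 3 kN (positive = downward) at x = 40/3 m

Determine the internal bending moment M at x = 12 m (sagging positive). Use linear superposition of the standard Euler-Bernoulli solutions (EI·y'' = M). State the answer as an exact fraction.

M(12) = 2420/9 kN·m

Load 1 — uniform load w=18 kN/m over full span:
  M_1 = wLx/2 - wL²/12 - wx²/2 = 18·20·12/2 - 18·20²/12 - 18·12²/2 = 264 kN·m
Load 2 — point force P=3 kN at a=40/3 m (b=L-a=20/3):
  M_2 = Pb²(3a+b)x/L³ - Pab²/L²  [x≤a] = 3·(20/3)²·(3·(40/3)+(20/3))·12/20³ - 3·(40/3)·(20/3)²/20² = 44/9 kN·m
Superposition: M = Σ M_i = 2420/9 kN·m ≈ 268.888889 kN·m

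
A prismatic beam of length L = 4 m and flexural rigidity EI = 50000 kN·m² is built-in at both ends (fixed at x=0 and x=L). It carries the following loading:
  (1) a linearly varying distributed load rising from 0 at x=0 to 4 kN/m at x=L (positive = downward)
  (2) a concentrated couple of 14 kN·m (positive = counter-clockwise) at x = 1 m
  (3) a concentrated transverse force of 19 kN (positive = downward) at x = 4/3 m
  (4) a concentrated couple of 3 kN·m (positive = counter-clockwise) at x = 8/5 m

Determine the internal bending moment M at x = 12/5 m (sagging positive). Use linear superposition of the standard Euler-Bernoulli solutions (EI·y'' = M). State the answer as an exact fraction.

M(12/5) = 23801/27000 kN·m

Load 1 — triangular load w₀=4 kN/m (0→w₀ over full span):
  M_1 = 3w₀Lx/20 - w₀L²/30 - w₀x³/(6L) = 3·4·4·(12/5)/20 - 4·4²/30 - 4·(12/5)³/(6·4) = 496/375 kN·m
Load 2 — applied couple M₀=14 kN·m at a=1 m (b=L-a=3):
  M_2 = R_Ax - M_A - M₀  [x>a] with R_A=63/16, M_A=-21/8 = (63/16)·(12/5) - (-21/8) - 14 = -77/40 kN·m
Load 3 — point force P=19 kN at a=4/3 m (b=L-a=8/3):
  M_3 = Pa²(a+3b)(L-x)/L³ - Pa²b/L²  [x>a] = 19·(4/3)²·((4/3)+3·(8/3))·(4-(12/5))/4³ - 19·(4/3)²·(8/3)/4² = 304/135 kN·m
Load 4 — applied couple M₀=3 kN·m at a=8/5 m (b=L-a=12/5):
  M_4 = R_Ax - M_A - M₀  [x>a] with R_A=27/25, M_A=9/25 = (27/25)·(12/5) - (9/25) - 3 = -96/125 kN·m
Superposition: M = Σ M_i = 23801/27000 kN·m ≈ 0.881519 kN·m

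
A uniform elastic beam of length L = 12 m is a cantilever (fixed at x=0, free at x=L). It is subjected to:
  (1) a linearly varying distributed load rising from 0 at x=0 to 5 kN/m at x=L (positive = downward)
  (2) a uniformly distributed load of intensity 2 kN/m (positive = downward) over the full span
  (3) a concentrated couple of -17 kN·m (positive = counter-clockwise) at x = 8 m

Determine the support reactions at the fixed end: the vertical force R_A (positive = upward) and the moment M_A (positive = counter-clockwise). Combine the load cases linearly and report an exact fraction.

R_A = 54 kN, M_A = 401 kN·m

Load 1 — triangular load w₀=5 kN/m (0→w₀ over full span):
  R_A = w₀L/2 = 5·12/2 = 30 kN
  M_A = w₀L²/3 = 5·12²/3 = 240 kN·m
Load 2 — uniform load w=2 kN/m over full span:
  R_A = wL = 2·12 = 24 kN
  M_A = wL²/2 = 2·12²/2 = 144 kN·m
Load 3 — applied couple M₀=-17 kN·m at a=8 m (b=L-a=4):
  R_A = 0 kN
  M_A = -M₀ = -(-17) = 17 kN·m
Superposition: R_A = 54 kN, M_A = 401 kN·m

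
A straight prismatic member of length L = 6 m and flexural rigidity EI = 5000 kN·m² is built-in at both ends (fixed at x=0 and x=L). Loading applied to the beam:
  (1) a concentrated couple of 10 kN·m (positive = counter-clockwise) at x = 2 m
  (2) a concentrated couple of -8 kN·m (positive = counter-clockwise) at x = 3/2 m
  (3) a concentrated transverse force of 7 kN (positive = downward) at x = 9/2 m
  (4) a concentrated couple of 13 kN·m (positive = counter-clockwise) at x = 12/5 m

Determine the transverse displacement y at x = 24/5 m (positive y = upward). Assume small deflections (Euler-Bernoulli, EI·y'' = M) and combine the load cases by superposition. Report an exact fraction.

y(24/5) = -3143/250000000 m

Load 1 — applied couple M₀=10 kN·m at a=2 m (b=L-a=4):
  y_1 = (R_Ax³/6 - M_Ax²/2 - M₀(x-a)²/2)/EI  [x>a] with R_A=20/9, M_A=0 = ((20/9)·(24/5)³/6 - 0·(24/5)²/2 - 10·((24/5)-2)²/2)/5000 = 11/31250 m
Load 2 — applied couple M₀=-8 kN·m at a=3/2 m (b=L-a=9/2):
  y_2 = (R_Ax³/6 - M_Ax²/2 - M₀(x-a)²/2)/EI  [x>a] with R_A=-3/2, M_A=3/2 = ((-3/2)·(24/5)³/6 - (3/2)·(24/5)²/2 - (-8)·((24/5)-(3/2))²/2)/5000 = -171/625000 m
Load 3 — point force P=7 kN at a=9/2 m (b=L-a=3/2):
  y_3 = -Pa²(L-x)²(3bL-(3b+a)(L-x))/(6L³EI)  [x>a] = -7·(9/2)²·(6-(24/5))²·(3·(3/2)·6-(3·(3/2)+(9/2))·(6-(24/5)))/(6·6³·5000) = -5103/10000000 m
Load 4 — applied couple M₀=13 kN·m at a=12/5 m (b=L-a=18/5):
  y_4 = (R_Ax³/6 - M_Ax²/2 - M₀(x-a)²/2)/EI  [x>a] with R_A=78/25, M_A=39/25 = ((78/25)·(24/5)³/6 - (39/25)·(24/5)²/2 - 13·((24/5)-(12/5))²/2)/5000 = 819/1953125 m
Superposition: y = Σ y_i = -3143/250000000 m ≈ -0.000013 m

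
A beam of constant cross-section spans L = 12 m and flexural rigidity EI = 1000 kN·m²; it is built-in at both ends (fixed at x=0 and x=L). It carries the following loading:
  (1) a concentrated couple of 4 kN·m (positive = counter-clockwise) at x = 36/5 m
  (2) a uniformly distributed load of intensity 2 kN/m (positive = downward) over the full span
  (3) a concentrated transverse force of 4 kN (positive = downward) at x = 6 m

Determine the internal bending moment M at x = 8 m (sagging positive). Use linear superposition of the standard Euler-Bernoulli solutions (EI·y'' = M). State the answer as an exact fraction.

M(8) = 214/25 kN·m

Load 1 — applied couple M₀=4 kN·m at a=36/5 m (b=L-a=24/5):
  M_1 = R_Ax - M_A - M₀  [x>a] with R_A=12/25, M_A=32/25 = (12/25)·8 - (32/25) - 4 = -36/25 kN·m
Load 2 — uniform load w=2 kN/m over full span:
  M_2 = wLx/2 - wL²/12 - wx²/2 = 2·12·8/2 - 2·12²/12 - 2·8²/2 = 8 kN·m
Load 3 — point force P=4 kN at a=6 m (b=L-a=6):
  M_3 = Pa²(a+3b)(L-x)/L³ - Pa²b/L²  [x>a] = 4·6²·(6+3·6)·(12-8)/12³ - 4·6²·6/12² = 2 kN·m
Superposition: M = Σ M_i = 214/25 kN·m ≈ 8.560000 kN·m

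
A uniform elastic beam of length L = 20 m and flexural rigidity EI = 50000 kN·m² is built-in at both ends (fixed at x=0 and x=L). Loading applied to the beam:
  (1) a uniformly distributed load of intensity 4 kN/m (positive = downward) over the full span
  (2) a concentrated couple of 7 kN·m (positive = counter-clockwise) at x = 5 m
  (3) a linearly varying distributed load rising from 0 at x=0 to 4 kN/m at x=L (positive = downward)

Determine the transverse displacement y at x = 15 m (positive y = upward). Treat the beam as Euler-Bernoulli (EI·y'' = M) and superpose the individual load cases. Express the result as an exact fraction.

y(15) = -3671/128000 m

Load 1 — uniform load w=4 kN/m over full span:
  y_1 = -wx²(L-x)²/(24EI) = -4·15²·(20-15)²/(24·50000) = -3/160 m
Load 2 — applied couple M₀=7 kN·m at a=5 m (b=L-a=15):
  y_2 = (R_Ax³/6 - M_Ax²/2 - M₀(x-a)²/2)/EI  [x>a] with R_A=63/160, M_A=-21/16 = ((63/160)·15³/6 - (-21/16)·15²/2 - 7·(15-5)²/2)/50000 = 49/128000 m
Load 3 — triangular load w₀=4 kN/m (0→w₀ over full span):
  y_3 = -w₀x²(L-x)²(x+2L)/(120LEI) = -4·15²·(20-15)²·(15+2·20)/(120·20·50000) = -33/3200 m
Superposition: y = Σ y_i = -3671/128000 m ≈ -0.028680 m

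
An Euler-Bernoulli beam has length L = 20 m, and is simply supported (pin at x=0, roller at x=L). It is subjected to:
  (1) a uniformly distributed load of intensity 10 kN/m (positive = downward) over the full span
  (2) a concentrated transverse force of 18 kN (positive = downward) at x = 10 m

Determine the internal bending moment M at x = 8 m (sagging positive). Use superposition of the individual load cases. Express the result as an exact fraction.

Load 1 — uniform load w=10 kN/m over full span:
  M_1 = wx(L-x)/2 = 10·8·(20-8)/2 = 480 kN·m
Load 2 — point force P=18 kN at a=10 m (b=L-a=10):
  M_2 = Pbx/L  [x≤a] = 18·10·8/20 = 72 kN·m
Superposition: M = Σ M_i = 552 kN·m ≈ 552.000000 kN·m

M(8) = 552 kN·m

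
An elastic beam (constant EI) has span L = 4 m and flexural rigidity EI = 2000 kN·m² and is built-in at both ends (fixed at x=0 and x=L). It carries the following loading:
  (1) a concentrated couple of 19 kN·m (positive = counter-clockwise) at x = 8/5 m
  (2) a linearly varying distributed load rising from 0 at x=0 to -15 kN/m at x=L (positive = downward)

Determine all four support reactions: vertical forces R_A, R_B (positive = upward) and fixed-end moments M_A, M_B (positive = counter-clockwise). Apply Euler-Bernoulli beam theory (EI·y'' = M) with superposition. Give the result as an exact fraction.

R_A = -54/25 kN, M_A = -143/25 kN·m, R_B = -696/25 kN, M_B = 452/25 kN·m

Load 1 — applied couple M₀=19 kN·m at a=8/5 m (b=L-a=12/5):
  R_A = 6M₀ab/L³ = 6·19·(8/5)·(12/5)/4³ = 171/25 kN
  M_A = M₀b(2a-b)/L² = 19·(12/5)·(2·(8/5)-(12/5))/4² = 57/25 kN·m
  R_B = -6M₀ab/L³ = -6·19·(8/5)·(12/5)/4³ = -171/25 kN
  M_B = M₀a(2b-a)/L² = 19·(8/5)·(2·(12/5)-(8/5))/4² = 152/25 kN·m
Load 2 — triangular load w₀=-15 kN/m (0→w₀ over full span):
  R_A = 3w₀L/20 = 3·(-15)·4/20 = -9 kN
  M_A = w₀L²/30 = (-15)·4²/30 = -8 kN·m
  R_B = 7w₀L/20 = 7·(-15)·4/20 = -21 kN
  M_B = -w₀L²/20 = -(-15)·4²/20 = 12 kN·m
Superposition: R_A = -54/25 kN, M_A = -143/25 kN·m, R_B = -696/25 kN, M_B = 452/25 kN·m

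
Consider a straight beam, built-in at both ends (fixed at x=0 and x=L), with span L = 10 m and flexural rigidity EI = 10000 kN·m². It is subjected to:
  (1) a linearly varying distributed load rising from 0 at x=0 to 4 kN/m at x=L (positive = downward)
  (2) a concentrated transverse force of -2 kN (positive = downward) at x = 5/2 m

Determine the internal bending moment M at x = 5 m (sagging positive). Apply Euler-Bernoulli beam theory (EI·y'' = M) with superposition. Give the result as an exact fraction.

M(5) = 185/24 kN·m

Load 1 — triangular load w₀=4 kN/m (0→w₀ over full span):
  M_1 = 3w₀Lx/20 - w₀L²/30 - w₀x³/(6L) = 3·4·10·5/20 - 4·10²/30 - 4·5³/(6·10) = 25/3 kN·m
Load 2 — point force P=-2 kN at a=5/2 m (b=L-a=15/2):
  M_2 = Pa²(a+3b)(L-x)/L³ - Pa²b/L²  [x>a] = (-2)·(5/2)²·((5/2)+3·(15/2))·(10-5)/10³ - (-2)·(5/2)²·(15/2)/10² = -5/8 kN·m
Superposition: M = Σ M_i = 185/24 kN·m ≈ 7.708333 kN·m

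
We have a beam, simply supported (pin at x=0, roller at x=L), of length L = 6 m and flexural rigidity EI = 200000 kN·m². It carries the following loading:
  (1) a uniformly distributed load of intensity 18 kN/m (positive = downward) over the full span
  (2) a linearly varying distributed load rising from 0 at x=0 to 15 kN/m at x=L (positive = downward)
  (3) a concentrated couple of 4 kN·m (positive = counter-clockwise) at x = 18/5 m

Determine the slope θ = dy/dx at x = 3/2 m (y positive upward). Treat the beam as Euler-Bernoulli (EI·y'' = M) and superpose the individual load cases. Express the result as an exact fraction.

Load 1 — uniform load w=18 kN/m over full span:
  θ_1 = -w(L³-6Lx²+4x³)/(24EI) = -18·(6³-6·6·(3/2)²+4·(3/2)³)/(24·200000) = -891/1600000 rad
Load 2 — triangular load w₀=15 kN/m (0→w₀ over full span):
  θ_2 = -w₀(7L⁴-30L²x²+15x⁴)/(360LEI) = -15·(7·6⁴-30·6²·(3/2)²+15·(3/2)⁴)/(360·6·200000) = -11943/51200000 rad
Load 3 — applied couple M₀=4 kN·m at a=18/5 m (b=L-a=12/5):
  θ_3 = (M₀x²/(2L)+C₁)/EI  [x≤a] with C₁=M₀(3b²-L²)/(6L)=-52/25 = (4·(3/2)²/(2·6)+(-52/25))/200000 = -133/20000000 rad
Superposition: θ = Σ θ_i = -1019887/1280000000 rad ≈ -0.000797 rad

θ(3/2) = -1019887/1280000000 rad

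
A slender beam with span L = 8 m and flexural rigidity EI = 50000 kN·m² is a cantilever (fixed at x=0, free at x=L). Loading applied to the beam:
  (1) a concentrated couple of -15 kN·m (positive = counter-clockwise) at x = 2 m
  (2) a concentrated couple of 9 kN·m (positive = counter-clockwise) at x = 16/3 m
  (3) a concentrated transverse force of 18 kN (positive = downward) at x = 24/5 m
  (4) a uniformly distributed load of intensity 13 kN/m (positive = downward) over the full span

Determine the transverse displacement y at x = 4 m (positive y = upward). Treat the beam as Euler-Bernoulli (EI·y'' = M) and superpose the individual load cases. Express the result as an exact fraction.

Load 1 — applied couple M₀=-15 kN·m at a=2 m (b=L-a=6):
  y_1 = M₀a(2x-a)/(2EI)  [x>a] = (-15)·2·(2·4-2)/(2·50000) = -9/5000 m
Load 2 — applied couple M₀=9 kN·m at a=16/3 m (b=L-a=8/3):
  y_2 = M₀x²/(2EI)  [x≤a] = 9·4²/(2·50000) = 9/6250 m
Load 3 — point force P=18 kN at a=24/5 m (b=L-a=16/5):
  y_3 = -Px²(3a-x)/(6EI)  [x≤a] = -18·4²·(3·(24/5)-4)/(6·50000) = -156/15625 m
Load 4 — uniform load w=13 kN/m over full span:
  y_4 = -wx²(x²-4Lx+6L²)/(24EI) = -13·4²·(4²-4·8·4+6·8²)/(24·50000) = -442/9375 m
Superposition: y = Σ y_i = -21559/375000 m ≈ -0.057491 m

y(4) = -21559/375000 m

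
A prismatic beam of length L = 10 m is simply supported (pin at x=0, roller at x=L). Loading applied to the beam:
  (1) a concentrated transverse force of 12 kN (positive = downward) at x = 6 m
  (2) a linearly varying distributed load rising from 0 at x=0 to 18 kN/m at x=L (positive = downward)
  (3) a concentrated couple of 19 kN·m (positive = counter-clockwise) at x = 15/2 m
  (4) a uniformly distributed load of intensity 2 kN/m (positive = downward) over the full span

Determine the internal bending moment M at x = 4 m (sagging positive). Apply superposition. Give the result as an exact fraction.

Load 1 — point force P=12 kN at a=6 m (b=L-a=4):
  M_1 = Pbx/L  [x≤a] = 12·4·4/10 = 96/5 kN·m
Load 2 — triangular load w₀=18 kN/m (0→w₀ over full span):
  M_2 = w₀Lx/6 - w₀x³/(6L) = 18·10·4/6 - 18·4³/(6·10) = 504/5 kN·m
Load 3 — applied couple M₀=19 kN·m at a=15/2 m (b=L-a=5/2):
  M_3 = M₀x/L  [x≤a] = 19·4/10 = 38/5 kN·m
Load 4 — uniform load w=2 kN/m over full span:
  M_4 = wx(L-x)/2 = 2·4·(10-4)/2 = 24 kN·m
Superposition: M = Σ M_i = 758/5 kN·m ≈ 151.600000 kN·m

M(4) = 758/5 kN·m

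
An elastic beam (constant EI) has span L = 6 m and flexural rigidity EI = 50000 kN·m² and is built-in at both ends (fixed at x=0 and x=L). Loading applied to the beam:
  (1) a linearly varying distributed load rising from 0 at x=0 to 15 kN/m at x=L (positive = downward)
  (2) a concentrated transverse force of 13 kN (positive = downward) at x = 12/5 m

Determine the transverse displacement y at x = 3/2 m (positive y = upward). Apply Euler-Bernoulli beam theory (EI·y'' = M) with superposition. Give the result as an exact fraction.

y(3/2) = -265113/640000000 m

Load 1 — triangular load w₀=15 kN/m (0→w₀ over full span):
  y_1 = -w₀x²(L-x)²(x+2L)/(120LEI) = -15·(3/2)²·(6-(3/2))²·((3/2)+2·6)/(120·6·50000) = -6561/25600000 m
Load 2 — point force P=13 kN at a=12/5 m (b=L-a=18/5):
  y_2 = -Pb²x²(3aL-(3a+b)x)/(6L³EI)  [x≤a] = -13·(18/5)²·(3/2)²·(3·(12/5)·6-(3·(12/5)+(18/5))·(3/2))/(6·6³·50000) = -3159/20000000 m
Superposition: y = Σ y_i = -265113/640000000 m ≈ -0.000414 m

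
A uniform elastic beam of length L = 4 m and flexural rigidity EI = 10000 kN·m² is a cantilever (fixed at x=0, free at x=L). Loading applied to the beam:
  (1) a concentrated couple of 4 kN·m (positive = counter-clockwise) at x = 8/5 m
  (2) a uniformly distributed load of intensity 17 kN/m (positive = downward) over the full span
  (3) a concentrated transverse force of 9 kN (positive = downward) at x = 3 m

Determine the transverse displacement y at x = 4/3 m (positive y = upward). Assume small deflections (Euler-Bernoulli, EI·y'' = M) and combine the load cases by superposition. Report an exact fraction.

y(4/3) = -3437/303750 m

Load 1 — applied couple M₀=4 kN·m at a=8/5 m (b=L-a=12/5):
  y_1 = M₀x²/(2EI)  [x≤a] = 4·(4/3)²/(2·10000) = 2/5625 m
Load 2 — uniform load w=17 kN/m over full span:
  y_2 = -wx²(x²-4Lx+6L²)/(24EI) = -17·(4/3)²·((4/3)²-4·4·(4/3)+6·4²)/(24·10000) = -1462/151875 m
Load 3 — point force P=9 kN at a=3 m (b=L-a=1):
  y_3 = -Px²(3a-x)/(6EI)  [x≤a] = -9·(4/3)²·(3·3-(4/3))/(6·10000) = -23/11250 m
Superposition: y = Σ y_i = -3437/303750 m ≈ -0.011315 m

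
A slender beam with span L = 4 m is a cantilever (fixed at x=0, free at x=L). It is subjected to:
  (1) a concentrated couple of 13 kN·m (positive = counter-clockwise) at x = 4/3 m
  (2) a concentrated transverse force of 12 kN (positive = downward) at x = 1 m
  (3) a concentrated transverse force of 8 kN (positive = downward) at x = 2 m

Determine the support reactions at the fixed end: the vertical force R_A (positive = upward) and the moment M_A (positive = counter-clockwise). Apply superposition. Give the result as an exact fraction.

Load 1 — applied couple M₀=13 kN·m at a=4/3 m (b=L-a=8/3):
  R_A = 0 kN
  M_A = -M₀ = -13 kN·m
Load 2 — point force P=12 kN at a=1 m (b=L-a=3):
  R_A = P = 12 kN
  M_A = Pa = 12·1 = 12 kN·m
Load 3 — point force P=8 kN at a=2 m (b=L-a=2):
  R_A = P = 8 kN
  M_A = Pa = 8·2 = 16 kN·m
Superposition: R_A = 20 kN, M_A = 15 kN·m

R_A = 20 kN, M_A = 15 kN·m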